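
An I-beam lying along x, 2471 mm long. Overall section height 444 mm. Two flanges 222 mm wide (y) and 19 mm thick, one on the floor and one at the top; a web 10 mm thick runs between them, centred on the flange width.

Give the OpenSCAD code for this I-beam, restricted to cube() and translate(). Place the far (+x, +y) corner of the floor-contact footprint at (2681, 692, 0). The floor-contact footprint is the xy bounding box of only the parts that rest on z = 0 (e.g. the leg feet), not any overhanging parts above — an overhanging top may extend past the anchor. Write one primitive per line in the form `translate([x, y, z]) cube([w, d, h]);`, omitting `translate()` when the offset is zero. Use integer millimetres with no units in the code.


translate([210, 470, 0]) cube([2471, 222, 19]);
translate([210, 576, 19]) cube([2471, 10, 406]);
translate([210, 470, 425]) cube([2471, 222, 19]);


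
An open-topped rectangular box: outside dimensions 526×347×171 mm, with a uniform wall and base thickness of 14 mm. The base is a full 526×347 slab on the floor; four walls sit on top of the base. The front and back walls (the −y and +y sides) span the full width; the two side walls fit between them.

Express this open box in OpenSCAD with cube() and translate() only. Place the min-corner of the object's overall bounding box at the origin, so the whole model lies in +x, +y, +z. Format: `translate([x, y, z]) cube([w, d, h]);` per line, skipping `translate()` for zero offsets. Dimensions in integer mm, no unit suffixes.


cube([526, 347, 14]);
translate([0, 0, 14]) cube([526, 14, 157]);
translate([0, 333, 14]) cube([526, 14, 157]);
translate([0, 14, 14]) cube([14, 319, 157]);
translate([512, 14, 14]) cube([14, 319, 157]);


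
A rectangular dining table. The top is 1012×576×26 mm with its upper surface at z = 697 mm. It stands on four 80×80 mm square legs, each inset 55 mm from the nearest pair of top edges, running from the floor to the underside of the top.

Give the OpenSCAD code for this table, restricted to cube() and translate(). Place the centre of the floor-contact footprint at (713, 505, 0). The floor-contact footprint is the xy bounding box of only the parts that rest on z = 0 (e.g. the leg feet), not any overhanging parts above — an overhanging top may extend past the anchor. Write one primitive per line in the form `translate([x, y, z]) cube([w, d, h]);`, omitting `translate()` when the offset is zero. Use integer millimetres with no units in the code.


translate([207, 217, 671]) cube([1012, 576, 26]);
translate([262, 272, 0]) cube([80, 80, 671]);
translate([1084, 272, 0]) cube([80, 80, 671]);
translate([262, 658, 0]) cube([80, 80, 671]);
translate([1084, 658, 0]) cube([80, 80, 671]);


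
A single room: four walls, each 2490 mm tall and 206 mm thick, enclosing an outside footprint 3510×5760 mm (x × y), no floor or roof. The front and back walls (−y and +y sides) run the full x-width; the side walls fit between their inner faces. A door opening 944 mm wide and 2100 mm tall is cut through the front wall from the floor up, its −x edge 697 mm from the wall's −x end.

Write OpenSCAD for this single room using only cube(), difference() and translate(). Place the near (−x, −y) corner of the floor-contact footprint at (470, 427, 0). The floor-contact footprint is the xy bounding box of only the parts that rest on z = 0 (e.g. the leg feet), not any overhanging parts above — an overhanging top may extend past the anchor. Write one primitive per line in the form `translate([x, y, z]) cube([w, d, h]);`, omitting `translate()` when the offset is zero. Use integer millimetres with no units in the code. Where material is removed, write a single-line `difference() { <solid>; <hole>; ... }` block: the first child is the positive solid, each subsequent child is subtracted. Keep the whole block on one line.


difference() { translate([470, 427, 0]) cube([3510, 206, 2490]); translate([1167, 427, 0]) cube([944, 206, 2100]); }
translate([470, 5981, 0]) cube([3510, 206, 2490]);
translate([470, 633, 0]) cube([206, 5348, 2490]);
translate([3774, 633, 0]) cube([206, 5348, 2490]);


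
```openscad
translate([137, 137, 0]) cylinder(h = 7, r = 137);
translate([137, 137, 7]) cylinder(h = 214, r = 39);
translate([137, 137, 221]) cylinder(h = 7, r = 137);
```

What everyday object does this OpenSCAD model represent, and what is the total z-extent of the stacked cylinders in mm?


A spool. The overall height is 228 mm.

Three coaxial cylinders, large–small–large — a spool. Two 7 mm flanges and a 214 mm core give 7 + 214 + 7 = 228 mm.


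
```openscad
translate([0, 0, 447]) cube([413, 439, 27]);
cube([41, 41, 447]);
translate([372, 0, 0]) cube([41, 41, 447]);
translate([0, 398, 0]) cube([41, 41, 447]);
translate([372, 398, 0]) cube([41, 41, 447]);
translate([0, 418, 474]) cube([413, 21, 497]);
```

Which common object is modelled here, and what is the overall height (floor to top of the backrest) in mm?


A chair. The overall height is 971 mm.

A slab on four corner posts with a tall panel at the back — a chair. The seat slab sits at z = 447 with thickness 27, and the 497 mm backrest starts at the seat top, so the overall height is 447 + 27 + 497 = 971 mm.


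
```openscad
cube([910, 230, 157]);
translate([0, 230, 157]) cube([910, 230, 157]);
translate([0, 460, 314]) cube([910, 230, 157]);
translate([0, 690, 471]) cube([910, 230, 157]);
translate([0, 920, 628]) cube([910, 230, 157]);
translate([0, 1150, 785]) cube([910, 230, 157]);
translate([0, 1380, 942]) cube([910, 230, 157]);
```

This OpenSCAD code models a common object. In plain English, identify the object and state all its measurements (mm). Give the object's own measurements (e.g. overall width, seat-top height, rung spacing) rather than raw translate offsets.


A straight staircase of 7 solid steps. Each step is 910 mm wide (x), 230 mm deep (y, the going) and 157 mm tall (the rise). The first step rests on the floor; each subsequent step sits one going further in +y and one rise higher in +z, directly behind and above the previous step with no overlap.


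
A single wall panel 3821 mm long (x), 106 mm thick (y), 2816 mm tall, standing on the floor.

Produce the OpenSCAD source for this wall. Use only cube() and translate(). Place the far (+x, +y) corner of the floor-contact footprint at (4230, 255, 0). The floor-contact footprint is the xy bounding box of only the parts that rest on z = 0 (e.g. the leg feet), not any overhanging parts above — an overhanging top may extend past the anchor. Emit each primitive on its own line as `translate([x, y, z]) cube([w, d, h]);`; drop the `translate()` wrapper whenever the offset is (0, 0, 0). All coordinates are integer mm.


translate([409, 149, 0]) cube([3821, 106, 2816]);


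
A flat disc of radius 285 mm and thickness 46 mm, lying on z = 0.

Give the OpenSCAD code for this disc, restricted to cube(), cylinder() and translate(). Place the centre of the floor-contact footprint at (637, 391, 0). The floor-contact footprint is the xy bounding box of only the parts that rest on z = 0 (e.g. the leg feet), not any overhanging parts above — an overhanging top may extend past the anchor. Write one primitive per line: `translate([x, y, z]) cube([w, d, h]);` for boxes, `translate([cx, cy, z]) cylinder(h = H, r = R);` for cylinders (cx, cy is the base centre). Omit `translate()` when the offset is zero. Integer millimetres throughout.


translate([637, 391, 0]) cylinder(h = 46, r = 285);


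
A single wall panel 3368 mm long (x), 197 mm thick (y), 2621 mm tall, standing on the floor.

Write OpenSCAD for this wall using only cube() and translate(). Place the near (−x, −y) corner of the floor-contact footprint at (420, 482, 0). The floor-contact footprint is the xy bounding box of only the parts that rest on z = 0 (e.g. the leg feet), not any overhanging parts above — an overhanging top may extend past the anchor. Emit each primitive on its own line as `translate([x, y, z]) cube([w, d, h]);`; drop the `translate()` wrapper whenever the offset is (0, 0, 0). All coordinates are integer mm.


translate([420, 482, 0]) cube([3368, 197, 2621]);


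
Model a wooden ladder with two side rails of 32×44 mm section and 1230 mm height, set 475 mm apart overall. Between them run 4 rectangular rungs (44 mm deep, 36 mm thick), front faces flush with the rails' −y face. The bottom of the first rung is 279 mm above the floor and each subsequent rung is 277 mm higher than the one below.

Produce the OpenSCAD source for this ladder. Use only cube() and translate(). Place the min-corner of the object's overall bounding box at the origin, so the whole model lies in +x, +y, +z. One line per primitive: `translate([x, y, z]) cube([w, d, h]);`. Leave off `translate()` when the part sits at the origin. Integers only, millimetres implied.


// rung span = 475 - 2*32 = 411
// rung[k] z = 279 + k*277
cube([32, 44, 1230]);
translate([443, 0, 0]) cube([32, 44, 1230]);
translate([32, 0, 279]) cube([411, 44, 36]);
translate([32, 0, 556]) cube([411, 44, 36]);
translate([32, 0, 833]) cube([411, 44, 36]);
translate([32, 0, 1110]) cube([411, 44, 36]);


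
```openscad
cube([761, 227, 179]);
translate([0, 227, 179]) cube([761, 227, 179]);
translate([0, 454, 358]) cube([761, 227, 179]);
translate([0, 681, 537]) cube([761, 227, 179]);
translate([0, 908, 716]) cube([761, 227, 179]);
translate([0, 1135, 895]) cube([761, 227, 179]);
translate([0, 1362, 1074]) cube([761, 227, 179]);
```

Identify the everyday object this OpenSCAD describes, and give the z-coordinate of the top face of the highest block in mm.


A staircase. The total rise is 1253 mm.

7 identical blocks, each offset up and back from the previous — a staircase. Each step is 179 mm tall and there are 7 of them, so the total rise is 7 × 179 = 1253 mm.


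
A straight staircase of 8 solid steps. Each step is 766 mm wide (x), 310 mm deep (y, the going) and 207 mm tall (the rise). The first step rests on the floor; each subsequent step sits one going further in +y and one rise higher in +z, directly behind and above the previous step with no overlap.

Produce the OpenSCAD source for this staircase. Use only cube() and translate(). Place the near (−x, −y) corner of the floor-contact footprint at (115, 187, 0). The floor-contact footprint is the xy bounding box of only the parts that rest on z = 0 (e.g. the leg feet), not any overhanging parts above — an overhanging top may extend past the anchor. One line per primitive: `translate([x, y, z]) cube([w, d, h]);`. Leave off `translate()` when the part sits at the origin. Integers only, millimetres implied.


translate([115, 187, 0]) cube([766, 310, 207]);
translate([115, 497, 207]) cube([766, 310, 207]);
translate([115, 807, 414]) cube([766, 310, 207]);
translate([115, 1117, 621]) cube([766, 310, 207]);
translate([115, 1427, 828]) cube([766, 310, 207]);
translate([115, 1737, 1035]) cube([766, 310, 207]);
translate([115, 2047, 1242]) cube([766, 310, 207]);
translate([115, 2357, 1449]) cube([766, 310, 207]);


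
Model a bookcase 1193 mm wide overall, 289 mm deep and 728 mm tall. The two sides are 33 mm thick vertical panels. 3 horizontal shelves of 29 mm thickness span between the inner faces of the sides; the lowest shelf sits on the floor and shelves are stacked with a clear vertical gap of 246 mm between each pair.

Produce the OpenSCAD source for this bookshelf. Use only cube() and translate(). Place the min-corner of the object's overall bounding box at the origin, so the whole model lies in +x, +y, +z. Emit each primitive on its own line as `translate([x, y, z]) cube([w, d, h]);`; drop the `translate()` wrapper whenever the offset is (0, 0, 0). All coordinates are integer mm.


cube([33, 289, 728]);
translate([1160, 0, 0]) cube([33, 289, 728]);
translate([33, 0, 0]) cube([1127, 289, 29]);
translate([33, 0, 275]) cube([1127, 289, 29]);
translate([33, 0, 550]) cube([1127, 289, 29]);


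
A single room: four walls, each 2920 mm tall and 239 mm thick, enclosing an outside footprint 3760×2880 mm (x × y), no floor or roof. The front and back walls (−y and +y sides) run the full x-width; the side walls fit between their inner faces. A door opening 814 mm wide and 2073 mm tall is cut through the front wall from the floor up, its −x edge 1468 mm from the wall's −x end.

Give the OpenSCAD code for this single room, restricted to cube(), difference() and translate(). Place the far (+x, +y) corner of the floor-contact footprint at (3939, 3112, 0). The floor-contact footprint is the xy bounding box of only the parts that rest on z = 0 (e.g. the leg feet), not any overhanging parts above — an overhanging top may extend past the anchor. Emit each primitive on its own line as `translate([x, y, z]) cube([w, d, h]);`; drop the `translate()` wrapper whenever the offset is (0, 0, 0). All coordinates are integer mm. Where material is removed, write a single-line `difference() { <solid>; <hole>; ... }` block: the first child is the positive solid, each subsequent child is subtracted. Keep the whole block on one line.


difference() { translate([179, 232, 0]) cube([3760, 239, 2920]); translate([1647, 232, 0]) cube([814, 239, 2073]); }
translate([179, 2873, 0]) cube([3760, 239, 2920]);
translate([179, 471, 0]) cube([239, 2402, 2920]);
translate([3700, 471, 0]) cube([239, 2402, 2920]);


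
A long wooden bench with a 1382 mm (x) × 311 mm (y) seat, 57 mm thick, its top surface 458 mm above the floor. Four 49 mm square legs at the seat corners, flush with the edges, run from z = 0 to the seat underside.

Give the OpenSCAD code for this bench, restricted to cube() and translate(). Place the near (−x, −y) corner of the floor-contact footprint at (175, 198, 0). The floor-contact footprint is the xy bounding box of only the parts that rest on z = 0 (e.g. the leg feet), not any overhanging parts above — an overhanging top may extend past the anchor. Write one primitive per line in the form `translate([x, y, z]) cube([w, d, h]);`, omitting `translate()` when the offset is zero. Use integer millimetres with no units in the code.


translate([175, 198, 401]) cube([1382, 311, 57]);
translate([175, 198, 0]) cube([49, 49, 401]);
translate([175, 460, 0]) cube([49, 49, 401]);
translate([1508, 198, 0]) cube([49, 49, 401]);
translate([1508, 460, 0]) cube([49, 49, 401]);


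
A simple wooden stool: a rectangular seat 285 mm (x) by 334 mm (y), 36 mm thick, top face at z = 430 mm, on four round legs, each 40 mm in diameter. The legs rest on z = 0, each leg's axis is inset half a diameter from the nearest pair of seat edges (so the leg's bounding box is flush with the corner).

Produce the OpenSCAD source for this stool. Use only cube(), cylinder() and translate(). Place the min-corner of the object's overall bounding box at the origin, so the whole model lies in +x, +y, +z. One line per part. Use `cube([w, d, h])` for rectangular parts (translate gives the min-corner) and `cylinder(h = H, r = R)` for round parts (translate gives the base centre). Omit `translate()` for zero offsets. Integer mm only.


translate([0, 0, 394]) cube([285, 334, 36]);
translate([20, 20, 0]) cylinder(h = 394, r = 20);
translate([265, 20, 0]) cylinder(h = 394, r = 20);
translate([20, 314, 0]) cylinder(h = 394, r = 20);
translate([265, 314, 0]) cylinder(h = 394, r = 20);


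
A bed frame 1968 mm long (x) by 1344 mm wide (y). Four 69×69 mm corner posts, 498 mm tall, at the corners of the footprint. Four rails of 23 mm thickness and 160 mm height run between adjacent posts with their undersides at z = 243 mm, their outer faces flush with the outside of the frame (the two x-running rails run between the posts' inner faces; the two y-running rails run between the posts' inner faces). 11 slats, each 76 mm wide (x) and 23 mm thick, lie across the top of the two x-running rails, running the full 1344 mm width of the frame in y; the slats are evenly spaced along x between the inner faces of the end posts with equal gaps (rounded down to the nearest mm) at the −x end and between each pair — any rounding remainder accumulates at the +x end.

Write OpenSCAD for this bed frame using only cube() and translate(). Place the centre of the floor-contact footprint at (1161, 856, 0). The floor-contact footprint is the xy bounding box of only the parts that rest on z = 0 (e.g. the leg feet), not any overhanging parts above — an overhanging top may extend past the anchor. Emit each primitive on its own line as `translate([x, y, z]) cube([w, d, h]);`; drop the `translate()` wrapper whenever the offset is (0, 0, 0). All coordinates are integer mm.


translate([177, 184, 0]) cube([69, 69, 498]);
translate([177, 1459, 0]) cube([69, 69, 498]);
translate([2076, 184, 0]) cube([69, 69, 498]);
translate([2076, 1459, 0]) cube([69, 69, 498]);
translate([246, 184, 243]) cube([1830, 23, 160]);
translate([246, 1505, 243]) cube([1830, 23, 160]);
translate([177, 253, 243]) cube([23, 1206, 160]);
translate([2122, 253, 243]) cube([23, 1206, 160]);
translate([328, 184, 403]) cube([76, 1344, 23]);
translate([486, 184, 403]) cube([76, 1344, 23]);
translate([644, 184, 403]) cube([76, 1344, 23]);
translate([802, 184, 403]) cube([76, 1344, 23]);
translate([960, 184, 403]) cube([76, 1344, 23]);
translate([1118, 184, 403]) cube([76, 1344, 23]);
translate([1276, 184, 403]) cube([76, 1344, 23]);
translate([1434, 184, 403]) cube([76, 1344, 23]);
translate([1592, 184, 403]) cube([76, 1344, 23]);
translate([1750, 184, 403]) cube([76, 1344, 23]);
translate([1908, 184, 403]) cube([76, 1344, 23]);


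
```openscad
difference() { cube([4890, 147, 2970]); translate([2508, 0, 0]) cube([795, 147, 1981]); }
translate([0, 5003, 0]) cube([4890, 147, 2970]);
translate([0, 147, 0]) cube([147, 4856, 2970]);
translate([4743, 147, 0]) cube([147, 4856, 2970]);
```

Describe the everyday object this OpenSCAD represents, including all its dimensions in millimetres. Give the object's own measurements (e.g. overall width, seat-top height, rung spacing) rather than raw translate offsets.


A single room: four walls, each 2970 mm tall and 147 mm thick, enclosing an outside footprint 4890×5150 mm (x × y), no floor or roof. The front and back walls (−y and +y sides) run the full x-width; the side walls fit between their inner faces. A door opening 795 mm wide and 1981 mm tall is cut through the front wall from the floor up, its −x edge 2508 mm from the wall's −x end.


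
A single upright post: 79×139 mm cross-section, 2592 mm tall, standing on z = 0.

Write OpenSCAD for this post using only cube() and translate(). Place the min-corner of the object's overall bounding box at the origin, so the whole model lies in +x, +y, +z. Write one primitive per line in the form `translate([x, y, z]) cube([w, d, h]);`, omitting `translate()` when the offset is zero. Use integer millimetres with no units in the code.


cube([79, 139, 2592]);


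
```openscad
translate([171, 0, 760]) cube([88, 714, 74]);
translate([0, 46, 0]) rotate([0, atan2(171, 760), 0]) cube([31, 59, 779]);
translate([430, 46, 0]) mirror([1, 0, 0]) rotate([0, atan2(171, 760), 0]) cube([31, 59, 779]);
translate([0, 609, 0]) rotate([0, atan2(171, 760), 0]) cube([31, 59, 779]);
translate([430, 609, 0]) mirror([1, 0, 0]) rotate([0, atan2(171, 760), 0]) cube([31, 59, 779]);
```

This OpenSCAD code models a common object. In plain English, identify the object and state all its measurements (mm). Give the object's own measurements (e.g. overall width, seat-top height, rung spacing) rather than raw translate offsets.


A sawhorse. A 88×714×74 mm beam (x, y, z) sits on two A-frame leg pairs. Each pair is two raked legs of 31×59 mm section (59 mm along y) splaying symmetrically in x. Each leg rises 760 mm vertically over 171 mm of horizontal reach and is 779 mm long along its own axis. Every leg's outer bottom edge rests on the floor and its outer top edge meets a bottom edge of the beam — the left legs (tilting toward +x) meet the beam's −x bottom edge, the right legs (their mirror images, tilting toward −x) meet its +x bottom edge — so the leg tops tuck under the beam, the beam's underside is 760 mm above the floor, and the feet are 430 mm apart outside-to-outside with the beam centred between them. The two leg pairs are set in 46 mm from either end of the beam.


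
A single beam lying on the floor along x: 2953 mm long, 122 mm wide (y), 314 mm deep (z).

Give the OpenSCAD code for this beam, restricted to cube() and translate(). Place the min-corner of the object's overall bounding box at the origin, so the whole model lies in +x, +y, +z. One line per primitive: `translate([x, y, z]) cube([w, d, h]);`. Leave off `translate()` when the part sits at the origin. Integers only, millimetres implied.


cube([2953, 122, 314]);


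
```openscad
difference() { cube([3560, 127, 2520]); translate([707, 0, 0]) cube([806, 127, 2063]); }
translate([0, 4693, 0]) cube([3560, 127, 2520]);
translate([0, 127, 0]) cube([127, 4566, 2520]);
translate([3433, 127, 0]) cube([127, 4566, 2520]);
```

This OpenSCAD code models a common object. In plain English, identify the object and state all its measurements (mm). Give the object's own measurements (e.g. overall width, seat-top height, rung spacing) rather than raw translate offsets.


A single room: four walls, each 2520 mm tall and 127 mm thick, enclosing an outside footprint 3560×4820 mm (x × y), no floor or roof. The front and back walls (−y and +y sides) run the full x-width; the side walls fit between their inner faces. A door opening 806 mm wide and 2063 mm tall is cut through the front wall from the floor up, its −x edge 707 mm from the wall's −x end.


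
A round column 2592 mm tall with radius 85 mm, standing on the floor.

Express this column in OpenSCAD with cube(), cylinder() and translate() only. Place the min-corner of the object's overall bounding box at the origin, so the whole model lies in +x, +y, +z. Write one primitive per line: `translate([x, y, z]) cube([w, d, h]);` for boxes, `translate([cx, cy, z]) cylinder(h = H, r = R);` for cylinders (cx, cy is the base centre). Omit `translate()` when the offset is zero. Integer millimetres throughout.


translate([85, 85, 0]) cylinder(h = 2592, r = 85);


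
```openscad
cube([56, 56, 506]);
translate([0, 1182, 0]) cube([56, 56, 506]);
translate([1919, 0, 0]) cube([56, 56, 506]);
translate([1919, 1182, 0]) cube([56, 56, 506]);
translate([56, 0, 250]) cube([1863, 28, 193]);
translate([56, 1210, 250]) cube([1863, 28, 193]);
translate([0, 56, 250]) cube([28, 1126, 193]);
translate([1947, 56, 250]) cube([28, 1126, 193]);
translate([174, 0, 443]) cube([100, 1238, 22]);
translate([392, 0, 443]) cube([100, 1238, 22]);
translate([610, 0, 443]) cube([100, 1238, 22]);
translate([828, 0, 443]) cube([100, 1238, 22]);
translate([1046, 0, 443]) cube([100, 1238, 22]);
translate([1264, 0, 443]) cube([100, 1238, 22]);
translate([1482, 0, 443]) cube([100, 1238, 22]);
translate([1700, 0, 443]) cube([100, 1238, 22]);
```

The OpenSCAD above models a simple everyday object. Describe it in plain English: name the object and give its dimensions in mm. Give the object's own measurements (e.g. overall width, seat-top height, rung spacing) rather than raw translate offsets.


A bed frame 1975 mm long (x) by 1238 mm wide (y). Four 56×56 mm corner posts, 506 mm tall, at the corners of the footprint. Four rails of 28 mm thickness and 193 mm height run between adjacent posts with their undersides at z = 250 mm, their outer faces flush with the outside of the frame (the two x-running rails run between the posts' inner faces; the two y-running rails run between the posts' inner faces). 8 slats, each 100 mm wide (x) and 22 mm thick, lie across the top of the two x-running rails, running the full 1238 mm width of the frame in y; along x they sit between the end posts with a 118 mm gap after the −x posts and between neighbouring slats, leaving 119 mm before the +x posts.


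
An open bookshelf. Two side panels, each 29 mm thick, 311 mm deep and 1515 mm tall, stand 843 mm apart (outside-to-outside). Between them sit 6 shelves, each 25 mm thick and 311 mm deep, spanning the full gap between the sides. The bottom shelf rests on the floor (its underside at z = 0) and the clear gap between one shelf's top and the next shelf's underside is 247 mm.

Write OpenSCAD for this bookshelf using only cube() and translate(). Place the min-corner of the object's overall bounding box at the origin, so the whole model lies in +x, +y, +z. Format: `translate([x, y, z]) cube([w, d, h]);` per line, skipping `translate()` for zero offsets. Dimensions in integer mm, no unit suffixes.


cube([29, 311, 1515]);
translate([814, 0, 0]) cube([29, 311, 1515]);
translate([29, 0, 0]) cube([785, 311, 25]);
translate([29, 0, 272]) cube([785, 311, 25]);
translate([29, 0, 544]) cube([785, 311, 25]);
translate([29, 0, 816]) cube([785, 311, 25]);
translate([29, 0, 1088]) cube([785, 311, 25]);
translate([29, 0, 1360]) cube([785, 311, 25]);


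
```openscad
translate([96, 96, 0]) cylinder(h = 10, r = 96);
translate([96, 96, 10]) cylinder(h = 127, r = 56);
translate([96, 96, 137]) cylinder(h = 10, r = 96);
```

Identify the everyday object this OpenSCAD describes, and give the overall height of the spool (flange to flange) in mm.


A spool. The overall height is 147 mm.

Three coaxial cylinders, large–small–large — a spool. Two 10 mm flanges and a 127 mm core give 10 + 127 + 10 = 147 mm.


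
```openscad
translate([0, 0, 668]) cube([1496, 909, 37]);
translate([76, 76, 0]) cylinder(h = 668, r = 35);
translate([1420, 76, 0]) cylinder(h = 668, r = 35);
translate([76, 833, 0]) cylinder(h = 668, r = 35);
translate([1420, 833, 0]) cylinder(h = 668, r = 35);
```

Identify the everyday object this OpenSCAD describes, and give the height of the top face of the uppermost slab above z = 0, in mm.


A table. The table height is 705 mm.

A 1496×909×37 slab sits at z = 668 on four Ø70 mm round legs — a table. The top surface is at 668 + 37 = 705 mm.


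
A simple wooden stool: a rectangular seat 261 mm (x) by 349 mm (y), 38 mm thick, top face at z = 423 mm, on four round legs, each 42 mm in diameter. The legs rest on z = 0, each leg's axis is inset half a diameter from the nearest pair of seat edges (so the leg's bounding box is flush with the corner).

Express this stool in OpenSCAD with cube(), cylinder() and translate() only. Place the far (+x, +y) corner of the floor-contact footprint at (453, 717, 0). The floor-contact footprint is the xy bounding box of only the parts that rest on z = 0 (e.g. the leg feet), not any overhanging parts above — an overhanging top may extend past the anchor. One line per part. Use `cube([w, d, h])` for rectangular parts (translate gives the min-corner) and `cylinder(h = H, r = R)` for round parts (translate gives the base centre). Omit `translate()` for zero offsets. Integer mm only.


translate([192, 368, 385]) cube([261, 349, 38]);
translate([213, 389, 0]) cylinder(h = 385, r = 21);
translate([432, 389, 0]) cylinder(h = 385, r = 21);
translate([213, 696, 0]) cylinder(h = 385, r = 21);
translate([432, 696, 0]) cylinder(h = 385, r = 21);


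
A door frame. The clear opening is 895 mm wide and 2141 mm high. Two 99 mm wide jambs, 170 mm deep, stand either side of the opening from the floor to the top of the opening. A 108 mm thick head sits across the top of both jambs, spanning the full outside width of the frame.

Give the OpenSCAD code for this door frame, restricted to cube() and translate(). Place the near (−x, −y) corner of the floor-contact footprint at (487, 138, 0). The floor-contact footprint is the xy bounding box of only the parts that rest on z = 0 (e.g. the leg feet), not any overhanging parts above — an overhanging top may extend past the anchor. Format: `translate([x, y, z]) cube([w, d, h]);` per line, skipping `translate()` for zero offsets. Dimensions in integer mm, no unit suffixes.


translate([487, 138, 0]) cube([99, 170, 2141]);
translate([1481, 138, 0]) cube([99, 170, 2141]);
translate([487, 138, 2141]) cube([1093, 170, 108]);


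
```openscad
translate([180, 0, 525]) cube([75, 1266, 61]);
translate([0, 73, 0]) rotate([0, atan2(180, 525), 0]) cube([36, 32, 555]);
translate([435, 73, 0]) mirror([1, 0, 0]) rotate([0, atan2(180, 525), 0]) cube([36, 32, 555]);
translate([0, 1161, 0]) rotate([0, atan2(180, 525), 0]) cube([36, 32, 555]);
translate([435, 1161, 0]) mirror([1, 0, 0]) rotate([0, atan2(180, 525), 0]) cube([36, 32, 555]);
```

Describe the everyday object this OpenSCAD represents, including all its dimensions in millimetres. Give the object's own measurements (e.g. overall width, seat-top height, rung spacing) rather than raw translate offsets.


A sawhorse. A 75×1266×61 mm beam (x, y, z) sits on two A-frame leg pairs. Each pair is two raked legs of 36×32 mm section (32 mm along y) splaying symmetrically in x. Each leg rises 525 mm vertically over 180 mm of horizontal reach and is 555 mm long along its own axis. Every leg's outer bottom edge rests on the floor and its outer top edge meets a bottom edge of the beam — the left legs (tilting toward +x) meet the beam's −x bottom edge, the right legs (their mirror images, tilting toward −x) meet its +x bottom edge — so the leg tops tuck under the beam, the beam's underside is 525 mm above the floor, and the feet are 435 mm apart outside-to-outside with the beam centred between them. The two leg pairs are set in 73 mm from either end of the beam.


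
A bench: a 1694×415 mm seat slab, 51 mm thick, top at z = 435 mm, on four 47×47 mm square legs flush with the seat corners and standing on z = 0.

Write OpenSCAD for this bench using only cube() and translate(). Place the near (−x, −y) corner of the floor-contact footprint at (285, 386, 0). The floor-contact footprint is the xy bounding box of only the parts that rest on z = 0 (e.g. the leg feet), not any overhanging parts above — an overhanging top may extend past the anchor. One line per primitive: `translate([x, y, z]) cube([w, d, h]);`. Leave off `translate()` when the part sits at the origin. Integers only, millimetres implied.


// leg_h = 435 − 51 = 384
translate([285, 386, 384]) cube([1694, 415, 51]);
translate([285, 386, 0]) cube([47, 47, 384]);
translate([285, 754, 0]) cube([47, 47, 384]);
translate([1932, 386, 0]) cube([47, 47, 384]);
translate([1932, 754, 0]) cube([47, 47, 384]);


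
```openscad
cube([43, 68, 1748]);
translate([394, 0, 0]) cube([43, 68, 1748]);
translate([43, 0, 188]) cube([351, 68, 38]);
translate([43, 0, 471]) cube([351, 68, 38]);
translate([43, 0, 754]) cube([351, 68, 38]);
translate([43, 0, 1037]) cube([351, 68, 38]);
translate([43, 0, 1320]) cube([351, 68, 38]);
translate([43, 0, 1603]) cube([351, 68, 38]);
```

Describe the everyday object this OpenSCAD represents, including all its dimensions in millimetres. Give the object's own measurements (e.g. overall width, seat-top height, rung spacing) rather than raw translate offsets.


A straight ladder. Two 43×68 mm vertical rails, 1748 mm tall, stand 437 mm apart (outside-to-outside) with their front faces coplanar on the −y side. 6 rungs, each 68 mm deep and 38 mm tall, span between the inner faces of the rails, front faces flush with the rails. The lowest rung's underside is at z = 188 mm and rungs are spaced 283 mm apart (underside to underside).


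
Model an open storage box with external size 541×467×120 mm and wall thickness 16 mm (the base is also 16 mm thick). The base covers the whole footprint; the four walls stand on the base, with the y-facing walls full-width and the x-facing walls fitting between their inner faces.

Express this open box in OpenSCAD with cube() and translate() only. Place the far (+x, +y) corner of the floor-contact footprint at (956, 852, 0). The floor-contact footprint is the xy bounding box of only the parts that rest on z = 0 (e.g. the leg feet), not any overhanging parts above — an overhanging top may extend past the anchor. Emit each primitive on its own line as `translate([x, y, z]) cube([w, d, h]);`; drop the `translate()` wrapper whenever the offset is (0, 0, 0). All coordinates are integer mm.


translate([415, 385, 0]) cube([541, 467, 16]);
translate([415, 385, 16]) cube([541, 16, 104]);
translate([415, 836, 16]) cube([541, 16, 104]);
translate([415, 401, 16]) cube([16, 435, 104]);
translate([940, 401, 16]) cube([16, 435, 104]);


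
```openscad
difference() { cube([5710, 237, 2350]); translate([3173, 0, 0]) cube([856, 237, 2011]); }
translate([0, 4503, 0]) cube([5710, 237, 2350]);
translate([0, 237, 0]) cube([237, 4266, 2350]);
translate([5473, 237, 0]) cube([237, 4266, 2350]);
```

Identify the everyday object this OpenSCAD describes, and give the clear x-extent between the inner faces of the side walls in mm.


A single room. The interior width is 5236 mm.

Four walls enclosing a rectangle with a door in the front wall — a room. Outside width 5710 minus two 237 mm walls gives 5236 mm.


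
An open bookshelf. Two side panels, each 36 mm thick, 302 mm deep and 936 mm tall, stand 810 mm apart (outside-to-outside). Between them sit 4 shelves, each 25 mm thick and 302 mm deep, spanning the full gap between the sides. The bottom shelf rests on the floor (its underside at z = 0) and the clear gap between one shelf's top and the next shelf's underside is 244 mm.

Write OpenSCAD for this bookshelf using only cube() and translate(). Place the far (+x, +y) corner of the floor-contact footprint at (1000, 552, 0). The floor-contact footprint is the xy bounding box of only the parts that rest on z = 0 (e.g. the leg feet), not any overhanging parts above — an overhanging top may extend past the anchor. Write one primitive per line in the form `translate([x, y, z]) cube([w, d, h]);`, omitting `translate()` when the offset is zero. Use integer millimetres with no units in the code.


translate([190, 250, 0]) cube([36, 302, 936]);
translate([964, 250, 0]) cube([36, 302, 936]);
translate([226, 250, 0]) cube([738, 302, 25]);
translate([226, 250, 269]) cube([738, 302, 25]);
translate([226, 250, 538]) cube([738, 302, 25]);
translate([226, 250, 807]) cube([738, 302, 25]);


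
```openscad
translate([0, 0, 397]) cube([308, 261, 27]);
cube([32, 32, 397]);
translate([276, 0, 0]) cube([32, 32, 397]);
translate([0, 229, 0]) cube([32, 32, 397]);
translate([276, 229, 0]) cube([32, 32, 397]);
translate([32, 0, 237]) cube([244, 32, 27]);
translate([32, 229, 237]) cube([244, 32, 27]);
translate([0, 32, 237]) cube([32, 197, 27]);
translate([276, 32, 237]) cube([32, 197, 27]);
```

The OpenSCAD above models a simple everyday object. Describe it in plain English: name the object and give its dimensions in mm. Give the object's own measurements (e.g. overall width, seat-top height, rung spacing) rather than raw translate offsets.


A simple wooden stool: a rectangular seat 308 mm (x) by 261 mm (y), 27 mm thick, top face at z = 424 mm, on four square legs, each 32×32 mm in cross-section. The legs rest on z = 0, each flush with a corner of the seat. Four stretchers, 32 mm wide and 27 mm tall, connect adjacent legs with their undersides at z = 237 mm, each running between the inner faces of the legs it joins and aligned with the legs' outer faces on the other axis.


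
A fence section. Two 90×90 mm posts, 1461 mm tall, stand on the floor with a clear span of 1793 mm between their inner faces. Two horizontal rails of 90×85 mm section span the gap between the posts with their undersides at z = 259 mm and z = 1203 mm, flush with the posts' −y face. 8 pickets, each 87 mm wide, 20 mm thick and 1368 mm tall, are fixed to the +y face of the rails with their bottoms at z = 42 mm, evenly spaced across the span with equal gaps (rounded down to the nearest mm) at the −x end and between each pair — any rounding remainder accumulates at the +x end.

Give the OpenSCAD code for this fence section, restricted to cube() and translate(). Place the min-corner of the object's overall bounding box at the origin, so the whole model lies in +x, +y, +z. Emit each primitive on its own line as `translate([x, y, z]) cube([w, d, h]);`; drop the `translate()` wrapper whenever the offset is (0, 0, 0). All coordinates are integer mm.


cube([90, 90, 1461]);
translate([1883, 0, 0]) cube([90, 90, 1461]);
translate([90, 0, 259]) cube([1793, 90, 85]);
translate([90, 0, 1203]) cube([1793, 90, 85]);
translate([211, 90, 42]) cube([87, 20, 1368]);
translate([419, 90, 42]) cube([87, 20, 1368]);
translate([627, 90, 42]) cube([87, 20, 1368]);
translate([835, 90, 42]) cube([87, 20, 1368]);
translate([1043, 90, 42]) cube([87, 20, 1368]);
translate([1251, 90, 42]) cube([87, 20, 1368]);
translate([1459, 90, 42]) cube([87, 20, 1368]);
translate([1667, 90, 42]) cube([87, 20, 1368]);


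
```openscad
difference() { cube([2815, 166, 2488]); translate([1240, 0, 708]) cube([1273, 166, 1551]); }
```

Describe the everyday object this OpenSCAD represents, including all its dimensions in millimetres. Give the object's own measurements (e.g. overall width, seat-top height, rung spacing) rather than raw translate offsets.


A wall 2815 mm long (x), 166 mm thick (y), 2488 mm tall, with a rectangular window opening cut through it. The opening is 1273 mm wide and 1551 mm tall; its sill is at z = 708 mm and its near (−x) edge is 1240 mm from the wall's −x end. The opening passes through the full wall thickness.


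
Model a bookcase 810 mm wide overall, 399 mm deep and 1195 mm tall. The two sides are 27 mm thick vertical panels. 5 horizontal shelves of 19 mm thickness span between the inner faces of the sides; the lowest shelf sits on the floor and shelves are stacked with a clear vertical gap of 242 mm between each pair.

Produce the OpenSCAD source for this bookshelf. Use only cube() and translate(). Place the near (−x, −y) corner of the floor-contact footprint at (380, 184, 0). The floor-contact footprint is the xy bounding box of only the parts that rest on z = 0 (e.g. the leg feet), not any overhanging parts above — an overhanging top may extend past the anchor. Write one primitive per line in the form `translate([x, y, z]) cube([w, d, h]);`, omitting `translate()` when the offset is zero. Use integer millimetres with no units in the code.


translate([380, 184, 0]) cube([27, 399, 1195]);
translate([1163, 184, 0]) cube([27, 399, 1195]);
translate([407, 184, 0]) cube([756, 399, 19]);
translate([407, 184, 261]) cube([756, 399, 19]);
translate([407, 184, 522]) cube([756, 399, 19]);
translate([407, 184, 783]) cube([756, 399, 19]);
translate([407, 184, 1044]) cube([756, 399, 19]);


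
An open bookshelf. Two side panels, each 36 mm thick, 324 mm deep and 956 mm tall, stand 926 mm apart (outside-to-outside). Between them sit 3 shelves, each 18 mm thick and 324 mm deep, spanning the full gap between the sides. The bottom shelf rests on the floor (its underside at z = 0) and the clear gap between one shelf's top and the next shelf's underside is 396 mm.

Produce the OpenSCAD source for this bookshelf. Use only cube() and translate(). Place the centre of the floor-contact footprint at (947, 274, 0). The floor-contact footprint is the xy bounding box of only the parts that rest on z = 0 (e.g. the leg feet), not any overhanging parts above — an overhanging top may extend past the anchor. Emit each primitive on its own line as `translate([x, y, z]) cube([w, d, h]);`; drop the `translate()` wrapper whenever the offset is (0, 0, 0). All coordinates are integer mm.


translate([484, 112, 0]) cube([36, 324, 956]);
translate([1374, 112, 0]) cube([36, 324, 956]);
translate([520, 112, 0]) cube([854, 324, 18]);
translate([520, 112, 414]) cube([854, 324, 18]);
translate([520, 112, 828]) cube([854, 324, 18]);


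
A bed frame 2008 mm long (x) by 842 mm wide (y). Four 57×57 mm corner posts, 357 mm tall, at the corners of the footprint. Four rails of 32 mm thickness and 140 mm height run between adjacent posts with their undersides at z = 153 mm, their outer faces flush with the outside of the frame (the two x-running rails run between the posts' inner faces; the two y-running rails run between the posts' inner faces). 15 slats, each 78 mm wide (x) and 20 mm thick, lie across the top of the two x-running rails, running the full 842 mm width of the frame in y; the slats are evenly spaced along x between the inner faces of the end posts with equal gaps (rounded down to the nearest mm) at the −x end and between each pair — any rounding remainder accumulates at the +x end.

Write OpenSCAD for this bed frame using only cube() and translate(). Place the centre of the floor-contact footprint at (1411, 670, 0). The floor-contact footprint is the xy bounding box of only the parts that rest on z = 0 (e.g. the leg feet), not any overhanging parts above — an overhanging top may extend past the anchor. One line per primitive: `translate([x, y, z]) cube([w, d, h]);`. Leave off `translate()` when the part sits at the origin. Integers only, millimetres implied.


// slat z = rail_z + rail_h = 153 + 140 = 293
// slat gap = ⌊(1894 − 15·78) / 16⌋ = 45
translate([407, 249, 0]) cube([57, 57, 357]);
translate([407, 1034, 0]) cube([57, 57, 357]);
translate([2358, 249, 0]) cube([57, 57, 357]);
translate([2358, 1034, 0]) cube([57, 57, 357]);
translate([464, 249, 153]) cube([1894, 32, 140]);
translate([464, 1059, 153]) cube([1894, 32, 140]);
translate([407, 306, 153]) cube([32, 728, 140]);
translate([2383, 306, 153]) cube([32, 728, 140]);
translate([509, 249, 293]) cube([78, 842, 20]);
translate([632, 249, 293]) cube([78, 842, 20]);
translate([755, 249, 293]) cube([78, 842, 20]);
translate([878, 249, 293]) cube([78, 842, 20]);
translate([1001, 249, 293]) cube([78, 842, 20]);
translate([1124, 249, 293]) cube([78, 842, 20]);
translate([1247, 249, 293]) cube([78, 842, 20]);
translate([1370, 249, 293]) cube([78, 842, 20]);
translate([1493, 249, 293]) cube([78, 842, 20]);
translate([1616, 249, 293]) cube([78, 842, 20]);
translate([1739, 249, 293]) cube([78, 842, 20]);
translate([1862, 249, 293]) cube([78, 842, 20]);
translate([1985, 249, 293]) cube([78, 842, 20]);
translate([2108, 249, 293]) cube([78, 842, 20]);
translate([2231, 249, 293]) cube([78, 842, 20]);
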